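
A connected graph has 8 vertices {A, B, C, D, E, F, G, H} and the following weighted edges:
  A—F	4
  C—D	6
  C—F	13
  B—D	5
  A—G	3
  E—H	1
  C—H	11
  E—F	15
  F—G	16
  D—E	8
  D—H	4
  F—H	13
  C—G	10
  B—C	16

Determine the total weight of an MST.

33

Kruskal: consider edges lightest-first.
E—H (1): add — endpoints in different components.
A—G (3): add — endpoints in different components.
A—F (4): add — endpoints in different components.
D—H (4): add — endpoints in different components.
B—D (5): add — endpoints in different components.
C—D (6): add — endpoints in different components.
D—E (8): skip — D and E already connected.
C—G (10): add — endpoints in different components.
MST edges: E—H, A—G, A—F, D—H, B—D, C—D, C—G; total weight 1+3+4+4+5+6+10 = 33.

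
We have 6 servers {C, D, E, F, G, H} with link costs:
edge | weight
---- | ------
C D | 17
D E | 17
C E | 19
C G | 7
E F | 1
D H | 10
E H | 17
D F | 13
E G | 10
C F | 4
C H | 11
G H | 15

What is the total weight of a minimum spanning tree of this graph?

33

Prim's algorithm from C:
Step 1: frontier [C F 4, C G 7, C H 11, C D 17, C E 19] → take C F (4); add F.
Step 2: frontier [C G 7, C H 11, C D 17, C E 19, E F 1, D F 13] → take E F (1); add E.
Step 3: frontier [C G 7, C H 11, C D 17, E G 10, D E 17, E H 17, D F 13] → take C G (7); add G.
Step 4: frontier [C H 11, C D 17, D E 17, E H 17, D F 13, G H 15] → take C H (11); add H.
Step 5: frontier [C D 17, D E 17, D F 13, D H 10] → take D H (10); add D.
MST edges: C F, E F, C G, C H, D H; total weight 4+1+7+11+10 = 33.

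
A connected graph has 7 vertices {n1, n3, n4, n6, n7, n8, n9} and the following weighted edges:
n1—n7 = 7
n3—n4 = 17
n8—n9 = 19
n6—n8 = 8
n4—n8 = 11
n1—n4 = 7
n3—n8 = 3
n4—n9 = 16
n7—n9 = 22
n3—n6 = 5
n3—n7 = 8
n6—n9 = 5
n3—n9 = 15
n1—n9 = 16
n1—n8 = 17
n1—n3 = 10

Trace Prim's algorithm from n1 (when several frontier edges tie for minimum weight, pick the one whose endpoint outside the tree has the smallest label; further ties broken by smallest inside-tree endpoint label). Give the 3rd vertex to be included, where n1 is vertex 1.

n7

Grow the tree from n1 using Prim:
Step 1: cheapest edge leaving the tree is n1—n4 (7); add n4.
Step 2: cheapest edge leaving the tree is n1—n7 (7); add n7.
Step 3: cheapest edge leaving the tree is n3—n7 (8); add n3.
Step 4: cheapest edge leaving the tree is n3—n8 (3); add n8.
Step 5: cheapest edge leaving the tree is n3—n6 (5); add n6.
Step 6: cheapest edge leaving the tree is n6—n9 (5); add n9.
Vertex order: n1, n4, n7, n3, n8, n6, n9. The 3rd vertex is n7.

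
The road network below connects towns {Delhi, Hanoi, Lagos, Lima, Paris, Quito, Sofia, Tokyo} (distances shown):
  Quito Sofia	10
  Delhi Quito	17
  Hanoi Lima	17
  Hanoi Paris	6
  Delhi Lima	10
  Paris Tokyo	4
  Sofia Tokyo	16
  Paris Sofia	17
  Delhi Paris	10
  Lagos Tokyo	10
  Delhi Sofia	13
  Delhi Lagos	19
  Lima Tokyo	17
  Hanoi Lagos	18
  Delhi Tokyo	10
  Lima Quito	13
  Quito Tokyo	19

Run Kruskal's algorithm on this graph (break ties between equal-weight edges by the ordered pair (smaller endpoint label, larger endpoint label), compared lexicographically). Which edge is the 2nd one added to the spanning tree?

Hanoi-Paris

Kruskal: consider edges lightest-first.
Paris Tokyo (4): add — endpoints in different components.
Hanoi Paris (6): add — endpoints in different components.
Delhi Lima (10): add — endpoints in different components.
Delhi Paris (10): add — endpoints in different components.
Delhi Tokyo (10): skip — Tokyo and Delhi already connected.
Lagos Tokyo (10): add — endpoints in different components.
Quito Sofia (10): add — endpoints in different components.
Delhi Sofia (13): add — endpoints in different components.
The 2nd edge added is Hanoi Paris.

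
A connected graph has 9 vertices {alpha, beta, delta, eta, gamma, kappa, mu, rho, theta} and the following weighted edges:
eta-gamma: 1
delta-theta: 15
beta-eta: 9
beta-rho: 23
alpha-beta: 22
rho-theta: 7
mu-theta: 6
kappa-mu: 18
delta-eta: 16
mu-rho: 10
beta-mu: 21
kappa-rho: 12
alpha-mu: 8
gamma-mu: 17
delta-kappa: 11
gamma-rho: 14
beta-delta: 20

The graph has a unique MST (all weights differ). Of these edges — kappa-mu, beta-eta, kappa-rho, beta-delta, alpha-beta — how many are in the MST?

Sort edges by weight, then run Kruskal:
eta-gamma (1): add — endpoints in different components.
mu-theta (6): add — endpoints in different components.
rho-theta (7): add — endpoints in different components.
alpha-mu (8): add — endpoints in different components.
beta-eta (9): add — endpoints in different components.
mu-rho (10): skip — mu and rho already connected.
delta-kappa (11): add — endpoints in different components.
kappa-rho (12): add — endpoints in different components.
gamma-rho (14): add — endpoints in different components.
MST edge set: {eta-gamma, mu-theta, rho-theta, alpha-mu, beta-eta, delta-kappa, kappa-rho, gamma-rho}.
Of the listed edges, {beta-eta, kappa-rho} are in the MST → 2.

2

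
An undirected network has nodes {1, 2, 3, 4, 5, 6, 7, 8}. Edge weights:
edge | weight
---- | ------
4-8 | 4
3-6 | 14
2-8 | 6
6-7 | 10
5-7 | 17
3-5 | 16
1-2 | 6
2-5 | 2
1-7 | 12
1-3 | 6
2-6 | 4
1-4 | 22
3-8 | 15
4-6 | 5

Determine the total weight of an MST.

Sort edges by weight, then run Kruskal:
2-5 (2): add — endpoints in different components.
2-6 (4): add — endpoints in different components.
4-8 (4): add — endpoints in different components.
4-6 (5): add — endpoints in different components.
1-2 (6): add — endpoints in different components.
1-3 (6): add — endpoints in different components.
2-8 (6): skip — 2 and 8 already connected.
6-7 (10): add — endpoints in different components.
MST edges: 2-5, 2-6, 4-8, 4-6, 1-2, 1-3, 6-7; total weight 2+4+4+5+6+6+10 = 37.

37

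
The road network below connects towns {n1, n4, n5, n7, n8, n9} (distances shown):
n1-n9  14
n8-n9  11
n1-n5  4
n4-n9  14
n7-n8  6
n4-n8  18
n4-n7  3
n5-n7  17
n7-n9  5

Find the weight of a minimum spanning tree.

32

Prim, starting at n8.
Step 1: frontier [n7-n8 6, n8-n9 11, n4-n8 18] → take n7-n8 (6); add n7.
Step 2: frontier [n4-n7 3, n7-n9 5, n5-n7 17, n8-n9 11, n4-n8 18] → take n4-n7 (3); add n4.
Step 3: frontier [n4-n9 14, n7-n9 5, n5-n7 17, n8-n9 11] → take n7-n9 (5); add n9.
Step 4: frontier [n5-n7 17, n1-n9 14] → take n1-n9 (14); add n1.
Step 5: frontier [n1-n5 4, n5-n7 17] → take n1-n5 (4); add n5.
MST edges: n7-n8, n4-n7, n7-n9, n1-n9, n1-n5; total weight 6+3+5+14+4 = 32.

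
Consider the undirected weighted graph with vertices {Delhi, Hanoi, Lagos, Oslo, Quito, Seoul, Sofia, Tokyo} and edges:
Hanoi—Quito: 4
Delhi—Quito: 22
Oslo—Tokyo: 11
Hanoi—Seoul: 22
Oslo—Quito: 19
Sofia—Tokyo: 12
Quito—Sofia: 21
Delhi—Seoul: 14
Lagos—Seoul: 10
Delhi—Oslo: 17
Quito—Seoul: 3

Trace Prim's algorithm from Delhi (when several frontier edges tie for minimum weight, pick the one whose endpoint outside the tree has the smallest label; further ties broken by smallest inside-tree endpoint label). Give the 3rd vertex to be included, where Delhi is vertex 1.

Grow the tree from Delhi using Prim:
Step 1: cheapest edge leaving the tree is Delhi—Seoul (14); add Seoul.
Step 2: cheapest edge leaving the tree is Quito—Seoul (3); add Quito.
Step 3: cheapest edge leaving the tree is Hanoi—Quito (4); add Hanoi.
Step 4: cheapest edge leaving the tree is Lagos—Seoul (10); add Lagos.
Step 5: cheapest edge leaving the tree is Delhi—Oslo (17); add Oslo.
Step 6: cheapest edge leaving the tree is Oslo—Tokyo (11); add Tokyo.
Step 7: cheapest edge leaving the tree is Sofia—Tokyo (12); add Sofia.
Vertex order: Delhi, Seoul, Quito, Hanoi, Lagos, Oslo, Tokyo, Sofia. The 3rd vertex is Quito.

Quito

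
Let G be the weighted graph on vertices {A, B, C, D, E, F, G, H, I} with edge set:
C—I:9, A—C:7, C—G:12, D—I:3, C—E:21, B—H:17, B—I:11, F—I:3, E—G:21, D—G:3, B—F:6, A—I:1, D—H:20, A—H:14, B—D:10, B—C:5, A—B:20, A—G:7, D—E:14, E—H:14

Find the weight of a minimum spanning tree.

49

Sort edges by weight, then run Kruskal:
A—I (1): add — endpoints in different components.
D—G (3): add — endpoints in different components.
D—I (3): add — endpoints in different components.
F—I (3): add — endpoints in different components.
B—C (5): add — endpoints in different components.
B—F (6): add — endpoints in different components.
A—C (7): skip — A and C already connected.
A—G (7): skip — A and G already connected.
C—I (9): skip — C and I already connected.
B—D (10): skip — B and D already connected.
B—I (11): skip — B and I already connected.
C—G (12): skip — C and G already connected.
A—H (14): add — endpoints in different components.
D—E (14): add — endpoints in different components.
MST edges: A—I, D—G, D—I, F—I, B—C, B—F, A—H, D—E; total weight 1+3+3+3+5+6+14+14 = 49.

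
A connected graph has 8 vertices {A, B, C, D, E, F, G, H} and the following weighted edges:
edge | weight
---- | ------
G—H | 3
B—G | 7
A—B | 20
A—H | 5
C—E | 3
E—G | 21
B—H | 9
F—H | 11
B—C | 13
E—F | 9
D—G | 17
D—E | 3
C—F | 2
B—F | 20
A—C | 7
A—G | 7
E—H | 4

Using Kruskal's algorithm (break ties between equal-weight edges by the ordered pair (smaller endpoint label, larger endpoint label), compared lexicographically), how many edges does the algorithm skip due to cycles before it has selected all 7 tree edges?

2

Kruskal: consider edges lightest-first.
C—F (2): add — endpoints in different components.
C—E (3): add — endpoints in different components.
D—E (3): add — endpoints in different components.
G—H (3): add — endpoints in different components.
E—H (4): add — endpoints in different components.
A—H (5): add — endpoints in different components.
A—C (7): skip — A and C already connected.
A—G (7): skip — A and G already connected.
B—G (7): add — endpoints in different components.
Edges rejected before the tree was complete: 2.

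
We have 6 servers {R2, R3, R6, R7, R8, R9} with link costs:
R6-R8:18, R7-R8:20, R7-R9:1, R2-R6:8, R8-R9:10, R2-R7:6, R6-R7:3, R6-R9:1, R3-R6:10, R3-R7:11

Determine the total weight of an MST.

Prim's algorithm from R7:
Step 1: cheapest edge leaving the tree is R7-R9 (1); add R9.
Step 2: cheapest edge leaving the tree is R6-R9 (1); add R6.
Step 3: cheapest edge leaving the tree is R2-R7 (6); add R2.
Step 4: cheapest edge leaving the tree is R3-R6 (10); add R3.
Step 5: cheapest edge leaving the tree is R8-R9 (10); add R8.
MST edges: R7-R9, R6-R9, R2-R7, R3-R6, R8-R9; total weight 1+1+6+10+10 = 28.

28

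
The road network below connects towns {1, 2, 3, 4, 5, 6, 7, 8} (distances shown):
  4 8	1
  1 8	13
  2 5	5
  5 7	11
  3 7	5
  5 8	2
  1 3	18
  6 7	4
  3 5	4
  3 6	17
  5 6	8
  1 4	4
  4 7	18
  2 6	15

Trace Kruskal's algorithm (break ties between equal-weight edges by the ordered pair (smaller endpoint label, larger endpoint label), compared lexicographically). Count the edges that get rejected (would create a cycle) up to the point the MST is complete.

Kruskal: consider edges lightest-first.
4 8 (1): add — endpoints in different components.
5 8 (2): add — endpoints in different components.
1 4 (4): add — endpoints in different components.
3 5 (4): add — endpoints in different components.
6 7 (4): add — endpoints in different components.
2 5 (5): add — endpoints in different components.
3 7 (5): add — endpoints in different components.
Edges rejected before the tree was complete: 0.

0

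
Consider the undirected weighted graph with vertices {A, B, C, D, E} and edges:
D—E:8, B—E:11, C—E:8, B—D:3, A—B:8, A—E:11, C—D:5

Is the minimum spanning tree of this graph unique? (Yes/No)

No

Kruskal: consider edges lightest-first.
B—D (3): add. Components now {A} {B,D} {C} {E}
C—D (5): add. Components now {A} {B,C,D} {E}
A—B (8): add. Components now {A,B,C,D} {E}
C—E (8): add. Components now {A,B,C,D,E}
Non-tree edge D—E has weight 8, equal to the heaviest edge on its tree cycle — swapping gives another MST of the same weight. Not unique.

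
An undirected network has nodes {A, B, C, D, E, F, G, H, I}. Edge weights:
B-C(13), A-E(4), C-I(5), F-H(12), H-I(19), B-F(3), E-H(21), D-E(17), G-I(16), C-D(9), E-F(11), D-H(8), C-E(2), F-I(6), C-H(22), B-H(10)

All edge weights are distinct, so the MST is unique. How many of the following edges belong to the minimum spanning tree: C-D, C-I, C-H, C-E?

Kruskal's algorithm — process edges by increasing weight (ties by edge label):
C-E (2): add — endpoints in different components.
B-F (3): add — endpoints in different components.
A-E (4): add — endpoints in different components.
C-I (5): add — endpoints in different components.
F-I (6): add — endpoints in different components.
D-H (8): add — endpoints in different components.
C-D (9): add — endpoints in different components.
B-H (10): skip — B and H already connected.
E-F (11): skip — E and F already connected.
F-H (12): skip — F and H already connected.
B-C (13): skip — B and C already connected.
G-I (16): add — endpoints in different components.
MST edge set: {C-E, B-F, A-E, C-I, F-I, D-H, C-D, G-I}.
Of the listed edges, {C-D, C-I, C-E} are in the MST → 3.

3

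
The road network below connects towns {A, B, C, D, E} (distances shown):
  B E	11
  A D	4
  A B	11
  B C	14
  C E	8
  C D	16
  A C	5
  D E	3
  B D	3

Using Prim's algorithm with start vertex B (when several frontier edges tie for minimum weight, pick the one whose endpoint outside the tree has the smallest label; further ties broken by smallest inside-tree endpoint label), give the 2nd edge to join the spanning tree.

Grow the tree from B using Prim:
Step 1: cheapest edge leaving the tree is B D (3); add D.
Step 2: cheapest edge leaving the tree is D E (3); add E.
Step 3: cheapest edge leaving the tree is A D (4); add A.
Step 4: cheapest edge leaving the tree is A C (5); add C.
The 2nd edge added is D E.

D-E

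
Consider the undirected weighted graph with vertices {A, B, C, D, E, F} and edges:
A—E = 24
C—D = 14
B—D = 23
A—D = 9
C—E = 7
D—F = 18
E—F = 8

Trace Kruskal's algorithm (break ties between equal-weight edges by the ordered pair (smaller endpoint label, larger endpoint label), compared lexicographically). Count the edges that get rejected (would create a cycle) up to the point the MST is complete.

Sort edges by weight, then run Kruskal:
C—E (7): add. Components now {A} {B} {C,E} {D} {F}
E—F (8): add. Components now {A} {B} {C,E,F} {D}
A—D (9): add. Components now {A,D} {B} {C,E,F}
C—D (14): add. Components now {A,C,D,E,F} {B}
D—F (18): skip — D and F already connected.
B—D (23): add. Components now {A,B,C,D,E,F}
Edges rejected before the tree was complete: 1.

1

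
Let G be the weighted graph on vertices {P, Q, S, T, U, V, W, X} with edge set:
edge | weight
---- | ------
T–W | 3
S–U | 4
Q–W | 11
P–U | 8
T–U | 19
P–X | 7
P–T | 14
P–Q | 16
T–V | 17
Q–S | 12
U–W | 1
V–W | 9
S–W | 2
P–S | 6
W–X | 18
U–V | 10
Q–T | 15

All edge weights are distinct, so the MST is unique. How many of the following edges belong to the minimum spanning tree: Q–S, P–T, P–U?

Sort edges by weight, then run Kruskal:
U–W (1): add — endpoints in different components.
S–W (2): add — endpoints in different components.
T–W (3): add — endpoints in different components.
S–U (4): skip — S and U already connected.
P–S (6): add — endpoints in different components.
P–X (7): add — endpoints in different components.
P–U (8): skip — U and P already connected.
V–W (9): add — endpoints in different components.
U–V (10): skip — V and U already connected.
Q–W (11): add — endpoints in different components.
MST edge set: {U–W, S–W, T–W, P–S, P–X, V–W, Q–W}.
Of the listed edges, {} are in the MST → 0.

0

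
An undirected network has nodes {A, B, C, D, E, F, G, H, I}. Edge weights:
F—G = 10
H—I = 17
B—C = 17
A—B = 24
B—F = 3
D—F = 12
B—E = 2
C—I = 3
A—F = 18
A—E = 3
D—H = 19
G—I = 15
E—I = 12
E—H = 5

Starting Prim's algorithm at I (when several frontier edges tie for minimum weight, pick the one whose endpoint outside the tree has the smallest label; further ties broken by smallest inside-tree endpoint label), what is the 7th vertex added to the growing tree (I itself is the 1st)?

H

Prim, starting at I.
Step 1: frontier [C—I 3, E—I 12, G—I 15, H—I 17] → take C—I (3); add C.
Step 2: frontier [B—C 17, E—I 12, G—I 15, H—I 17] → take E—I (12); add E.
Step 3: frontier [B—C 17, B—E 2, A—E 3, E—H 5, G—I 15, H—I 17] → take B—E (2); add B.
Step 4: frontier [B—F 3, A—B 24, A—E 3, E—H 5, G—I 15, H—I 17] → take A—E (3); add A.
Step 5: frontier [A—F 18, B—F 3, E—H 5, G—I 15, H—I 17] → take B—F (3); add F.
Step 6: frontier [E—H 5, F—G 10, D—F 12, G—I 15, H—I 17] → take E—H (5); add H.
Step 7: frontier [F—G 10, D—F 12, D—H 19, G—I 15] → take F—G (10); add G.
Step 8: frontier [D—F 12, D—H 19] → take D—F (12); add D.
Vertex order: I, C, E, B, A, F, H, G, D. The 7th vertex is H.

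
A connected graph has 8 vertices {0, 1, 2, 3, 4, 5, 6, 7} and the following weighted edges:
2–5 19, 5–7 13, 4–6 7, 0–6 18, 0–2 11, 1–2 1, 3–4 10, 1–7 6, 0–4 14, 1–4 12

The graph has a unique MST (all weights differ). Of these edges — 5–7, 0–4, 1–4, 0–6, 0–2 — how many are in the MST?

3

Kruskal: consider edges lightest-first.
1–2 (1): add — endpoints in different components.
1–7 (6): add — endpoints in different components.
4–6 (7): add — endpoints in different components.
3–4 (10): add — endpoints in different components.
0–2 (11): add — endpoints in different components.
1–4 (12): add — endpoints in different components.
5–7 (13): add — endpoints in different components.
MST edge set: {1–2, 1–7, 4–6, 3–4, 0–2, 1–4, 5–7}.
Of the listed edges, {5–7, 1–4, 0–2} are in the MST → 3.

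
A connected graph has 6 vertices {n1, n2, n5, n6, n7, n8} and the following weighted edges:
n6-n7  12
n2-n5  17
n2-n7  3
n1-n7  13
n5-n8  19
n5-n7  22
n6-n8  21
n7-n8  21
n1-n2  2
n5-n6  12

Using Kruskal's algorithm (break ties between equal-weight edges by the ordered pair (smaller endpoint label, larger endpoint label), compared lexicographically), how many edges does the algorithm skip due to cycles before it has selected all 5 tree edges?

Sort edges by weight, then run Kruskal:
n1-n2 (2): add — endpoints in different components.
n2-n7 (3): add — endpoints in different components.
n5-n6 (12): add — endpoints in different components.
n6-n7 (12): add — endpoints in different components.
n1-n7 (13): skip — n7 and n1 already connected.
n2-n5 (17): skip — n5 and n2 already connected.
n5-n8 (19): add — endpoints in different components.
Edges rejected before the tree was complete: 2.

2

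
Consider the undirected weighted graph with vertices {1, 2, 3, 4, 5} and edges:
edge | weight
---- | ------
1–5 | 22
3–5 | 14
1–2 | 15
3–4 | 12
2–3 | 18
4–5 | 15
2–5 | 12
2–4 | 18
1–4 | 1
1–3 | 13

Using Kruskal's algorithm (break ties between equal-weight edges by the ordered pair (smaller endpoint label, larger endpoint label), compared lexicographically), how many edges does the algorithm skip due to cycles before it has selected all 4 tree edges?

Sort edges by weight, then run Kruskal:
1–4 (1): add. Components now {1,4} {2} {3} {5}
2–5 (12): add. Components now {1,4} {2,5} {3}
3–4 (12): add. Components now {1,3,4} {2,5}
1–3 (13): skip — 1 and 3 already connected.
3–5 (14): add. Components now {1,2,3,4,5}
Edges rejected before the tree was complete: 1.

1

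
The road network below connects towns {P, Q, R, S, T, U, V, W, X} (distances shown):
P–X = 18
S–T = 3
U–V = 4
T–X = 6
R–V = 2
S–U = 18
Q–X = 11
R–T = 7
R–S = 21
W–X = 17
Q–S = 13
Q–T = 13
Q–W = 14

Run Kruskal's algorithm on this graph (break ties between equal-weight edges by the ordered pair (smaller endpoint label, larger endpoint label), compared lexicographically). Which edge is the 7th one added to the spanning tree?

Kruskal: consider edges lightest-first.
R–V (2): add — endpoints in different components.
S–T (3): add — endpoints in different components.
U–V (4): add — endpoints in different components.
T–X (6): add — endpoints in different components.
R–T (7): add — endpoints in different components.
Q–X (11): add — endpoints in different components.
Q–S (13): skip — Q and S already connected.
Q–T (13): skip — Q and T already connected.
Q–W (14): add — endpoints in different components.
W–X (17): skip — W and X already connected.
P–X (18): add — endpoints in different components.
The 7th edge added is Q–W.

Q-W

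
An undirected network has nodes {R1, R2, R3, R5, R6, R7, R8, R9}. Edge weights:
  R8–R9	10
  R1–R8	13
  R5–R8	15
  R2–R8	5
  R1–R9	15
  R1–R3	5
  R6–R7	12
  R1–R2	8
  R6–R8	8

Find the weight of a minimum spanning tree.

Grow the tree from R2 using Prim:
Step 1: frontier [R2–R8 5, R1–R2 8] → take R2–R8 (5); add R8.
Step 2: frontier [R1–R2 8, R6–R8 8, R8–R9 10, R1–R8 13, R5–R8 15] → take R1–R2 (8); add R1.
Step 3: frontier [R1–R3 5, R1–R9 15, R6–R8 8, R8–R9 10, R5–R8 15] → take R1–R3 (5); add R3.
Step 4: frontier [R1–R9 15, R6–R8 8, R8–R9 10, R5–R8 15] → take R6–R8 (8); add R6.
Step 5: frontier [R1–R9 15, R6–R7 12, R8–R9 10, R5–R8 15] → take R8–R9 (10); add R9.
Step 6: frontier [R6–R7 12, R5–R8 15] → take R6–R7 (12); add R7.
Step 7: frontier [R5–R8 15] → take R5–R8 (15); add R5.
MST edges: R2–R8, R1–R2, R1–R3, R6–R8, R8–R9, R6–R7, R5–R8; total weight 5+8+5+8+10+12+15 = 63.

63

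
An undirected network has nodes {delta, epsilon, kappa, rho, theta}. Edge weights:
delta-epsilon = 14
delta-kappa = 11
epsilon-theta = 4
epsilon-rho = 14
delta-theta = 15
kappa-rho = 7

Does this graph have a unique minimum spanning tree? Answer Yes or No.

Kruskal's algorithm — process edges by increasing weight (ties by edge label):
epsilon-theta (4): add. Components now {rho} {kappa} {delta} {epsilon,theta}
kappa-rho (7): add. Components now {kappa,rho} {delta} {epsilon,theta}
delta-kappa (11): add. Components now {delta,kappa,rho} {epsilon,theta}
delta-epsilon (14): add. Components now {delta,epsilon,kappa,rho,theta}
Non-tree edge epsilon-rho has weight 14, equal to the heaviest edge on its tree cycle — swapping gives another MST of the same weight. Not unique.

No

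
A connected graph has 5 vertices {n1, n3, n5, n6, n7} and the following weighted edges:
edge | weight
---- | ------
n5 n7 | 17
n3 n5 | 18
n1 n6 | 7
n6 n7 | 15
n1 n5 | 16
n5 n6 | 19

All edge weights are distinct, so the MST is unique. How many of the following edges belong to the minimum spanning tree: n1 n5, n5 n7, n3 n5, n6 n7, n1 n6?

Sort edges by weight, then run Kruskal:
n1 n6 (7): add — endpoints in different components.
n6 n7 (15): add — endpoints in different components.
n1 n5 (16): add — endpoints in different components.
n5 n7 (17): skip — n5 and n7 already connected.
n3 n5 (18): add — endpoints in different components.
MST edge set: {n1 n6, n6 n7, n1 n5, n3 n5}.
Of the listed edges, {n1 n5, n3 n5, n6 n7, n1 n6} are in the MST → 4.

4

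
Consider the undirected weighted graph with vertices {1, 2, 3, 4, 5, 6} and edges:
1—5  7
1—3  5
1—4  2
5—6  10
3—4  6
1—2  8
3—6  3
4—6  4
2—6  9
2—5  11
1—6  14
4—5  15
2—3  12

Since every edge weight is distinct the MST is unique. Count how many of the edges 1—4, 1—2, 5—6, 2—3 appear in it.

Kruskal: consider edges lightest-first.
1—4 (2): add. Components now {1,4} {2} {3} {5} {6}
3—6 (3): add. Components now {1,4} {2} {3,6} {5}
4—6 (4): add. Components now {1,3,4,6} {2} {5}
1—3 (5): skip — 1 and 3 already connected.
3—4 (6): skip — 3 and 4 already connected.
1—5 (7): add. Components now {1,3,4,5,6} {2}
1—2 (8): add. Components now {1,2,3,4,5,6}
MST edge set: {1—4, 3—6, 4—6, 1—5, 1—2}.
Of the listed edges, {1—4, 1—2} are in the MST → 2.

2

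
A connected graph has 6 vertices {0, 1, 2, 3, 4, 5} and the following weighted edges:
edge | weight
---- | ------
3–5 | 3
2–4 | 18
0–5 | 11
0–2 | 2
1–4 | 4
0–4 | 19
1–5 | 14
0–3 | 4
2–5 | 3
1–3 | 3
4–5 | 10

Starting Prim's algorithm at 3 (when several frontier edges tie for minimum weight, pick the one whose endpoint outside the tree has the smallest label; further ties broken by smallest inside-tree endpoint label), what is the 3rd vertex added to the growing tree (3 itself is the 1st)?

Prim's algorithm from 3:
Step 1: cheapest edge leaving the tree is 1–3 (3); add 1.
Step 2: cheapest edge leaving the tree is 3–5 (3); add 5.
Step 3: cheapest edge leaving the tree is 2–5 (3); add 2.
Step 4: cheapest edge leaving the tree is 0–2 (2); add 0.
Step 5: cheapest edge leaving the tree is 1–4 (4); add 4.
Vertex order: 3, 1, 5, 2, 0, 4. The 3rd vertex is 5.

5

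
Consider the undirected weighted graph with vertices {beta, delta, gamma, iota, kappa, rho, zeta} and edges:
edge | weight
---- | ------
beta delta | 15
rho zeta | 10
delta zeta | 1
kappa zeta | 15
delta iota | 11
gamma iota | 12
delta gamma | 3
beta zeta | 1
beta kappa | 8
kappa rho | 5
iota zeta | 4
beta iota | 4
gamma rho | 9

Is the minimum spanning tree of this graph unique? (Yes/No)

No

Sort edges by weight, then run Kruskal:
beta zeta (1): add — endpoints in different components.
delta zeta (1): add — endpoints in different components.
delta gamma (3): add — endpoints in different components.
beta iota (4): add — endpoints in different components.
iota zeta (4): skip — iota and zeta already connected.
kappa rho (5): add — endpoints in different components.
beta kappa (8): add — endpoints in different components.
Non-tree edge iota zeta has weight 4, equal to the heaviest edge on its tree cycle — swapping gives another MST of the same weight. Not unique.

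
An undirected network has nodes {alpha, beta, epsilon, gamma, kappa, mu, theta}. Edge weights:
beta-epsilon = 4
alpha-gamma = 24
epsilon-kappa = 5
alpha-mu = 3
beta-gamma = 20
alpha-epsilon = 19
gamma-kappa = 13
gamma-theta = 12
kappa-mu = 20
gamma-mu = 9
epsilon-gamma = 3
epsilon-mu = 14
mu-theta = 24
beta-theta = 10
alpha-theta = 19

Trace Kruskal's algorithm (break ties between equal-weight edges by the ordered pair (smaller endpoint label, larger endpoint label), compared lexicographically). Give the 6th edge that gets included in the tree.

Kruskal's algorithm — process edges by increasing weight (ties by edge label):
alpha-mu (3): add. Components now {epsilon} {beta} {kappa} {gamma} {alpha,mu} {theta}
epsilon-gamma (3): add. Components now {epsilon,gamma} {beta} {kappa} {alpha,mu} {theta}
beta-epsilon (4): add. Components now {beta,epsilon,gamma} {kappa} {alpha,mu} {theta}
epsilon-kappa (5): add. Components now {beta,epsilon,gamma,kappa} {alpha,mu} {theta}
gamma-mu (9): add. Components now {alpha,beta,epsilon,gamma,kappa,mu} {theta}
beta-theta (10): add. Components now {alpha,beta,epsilon,gamma,kappa,mu,theta}
The 6th edge added is beta-theta.

beta-theta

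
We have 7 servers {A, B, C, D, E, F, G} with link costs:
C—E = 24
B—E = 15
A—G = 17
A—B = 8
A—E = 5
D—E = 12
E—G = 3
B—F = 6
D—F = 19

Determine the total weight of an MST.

58

Grow the tree from E using Prim:
Step 1: cheapest edge leaving the tree is E—G (3); add G.
Step 2: cheapest edge leaving the tree is A—E (5); add A.
Step 3: cheapest edge leaving the tree is A—B (8); add B.
Step 4: cheapest edge leaving the tree is B—F (6); add F.
Step 5: cheapest edge leaving the tree is D—E (12); add D.
Step 6: cheapest edge leaving the tree is C—E (24); add C.
MST edges: E—G, A—E, A—B, B—F, D—E, C—E; total weight 3+5+8+6+12+24 = 58.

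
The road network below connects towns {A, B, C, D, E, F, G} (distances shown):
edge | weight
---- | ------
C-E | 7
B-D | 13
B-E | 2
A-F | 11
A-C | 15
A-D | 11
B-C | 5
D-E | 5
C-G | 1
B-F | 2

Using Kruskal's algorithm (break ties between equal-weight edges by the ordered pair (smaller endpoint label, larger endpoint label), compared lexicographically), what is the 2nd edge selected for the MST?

B-E

Sort edges by weight, then run Kruskal:
C-G (1): add — endpoints in different components.
B-E (2): add — endpoints in different components.
B-F (2): add — endpoints in different components.
B-C (5): add — endpoints in different components.
D-E (5): add — endpoints in different components.
C-E (7): skip — C and E already connected.
A-D (11): add — endpoints in different components.
The 2nd edge added is B-E.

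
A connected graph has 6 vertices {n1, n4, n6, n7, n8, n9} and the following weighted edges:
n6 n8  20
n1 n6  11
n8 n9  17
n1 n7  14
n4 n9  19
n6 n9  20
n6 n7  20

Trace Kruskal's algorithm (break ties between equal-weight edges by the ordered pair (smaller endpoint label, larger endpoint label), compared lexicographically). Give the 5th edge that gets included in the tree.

n6-n8

Kruskal: consider edges lightest-first.
n1 n6 (11): add. Components now {n1,n6} {n7} {n8} {n9} {n4}
n1 n7 (14): add. Components now {n1,n6,n7} {n8} {n9} {n4}
n8 n9 (17): add. Components now {n1,n6,n7} {n8,n9} {n4}
n4 n9 (19): add. Components now {n1,n6,n7} {n4,n8,n9}
n6 n7 (20): skip — n7 and n6 already connected.
n6 n8 (20): add. Components now {n1,n4,n6,n7,n8,n9}
The 5th edge added is n6 n8.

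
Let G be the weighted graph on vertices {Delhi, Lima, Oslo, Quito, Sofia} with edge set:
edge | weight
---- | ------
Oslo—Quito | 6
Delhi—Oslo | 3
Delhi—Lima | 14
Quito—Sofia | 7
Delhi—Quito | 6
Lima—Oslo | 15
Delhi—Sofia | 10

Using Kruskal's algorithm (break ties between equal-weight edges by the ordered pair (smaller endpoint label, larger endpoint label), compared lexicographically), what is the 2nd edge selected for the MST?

Delhi-Quito

Kruskal's algorithm — process edges by increasing weight (ties by edge label):
Delhi—Oslo (3): add — endpoints in different components.
Delhi—Quito (6): add — endpoints in different components.
Oslo—Quito (6): skip — Oslo and Quito already connected.
Quito—Sofia (7): add — endpoints in different components.
Delhi—Sofia (10): skip — Sofia and Delhi already connected.
Delhi—Lima (14): add — endpoints in different components.
The 2nd edge added is Delhi—Quito.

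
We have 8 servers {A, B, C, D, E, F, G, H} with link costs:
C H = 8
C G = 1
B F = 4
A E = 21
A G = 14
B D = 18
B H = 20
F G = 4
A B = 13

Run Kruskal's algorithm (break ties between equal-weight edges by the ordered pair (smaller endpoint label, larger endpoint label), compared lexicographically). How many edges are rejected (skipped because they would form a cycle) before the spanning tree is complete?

2

Kruskal's algorithm — process edges by increasing weight (ties by edge label):
C G (1): add — endpoints in different components.
B F (4): add — endpoints in different components.
F G (4): add — endpoints in different components.
C H (8): add — endpoints in different components.
A B (13): add — endpoints in different components.
A G (14): skip — A and G already connected.
B D (18): add — endpoints in different components.
B H (20): skip — B and H already connected.
A E (21): add — endpoints in different components.
Edges rejected before the tree was complete: 2.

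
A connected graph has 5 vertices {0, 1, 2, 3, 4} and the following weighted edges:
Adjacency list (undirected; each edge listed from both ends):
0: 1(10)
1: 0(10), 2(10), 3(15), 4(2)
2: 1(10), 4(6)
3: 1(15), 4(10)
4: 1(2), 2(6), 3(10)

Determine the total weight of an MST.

Prim's algorithm from 4:
Step 1: cheapest edge leaving the tree is 1—4 (2); add 1.
Step 2: cheapest edge leaving the tree is 2—4 (6); add 2.
Step 3: cheapest edge leaving the tree is 0—1 (10); add 0.
Step 4: cheapest edge leaving the tree is 3—4 (10); add 3.
MST edges: 1—4, 2—4, 0—1, 3—4; total weight 2+6+10+10 = 28.

28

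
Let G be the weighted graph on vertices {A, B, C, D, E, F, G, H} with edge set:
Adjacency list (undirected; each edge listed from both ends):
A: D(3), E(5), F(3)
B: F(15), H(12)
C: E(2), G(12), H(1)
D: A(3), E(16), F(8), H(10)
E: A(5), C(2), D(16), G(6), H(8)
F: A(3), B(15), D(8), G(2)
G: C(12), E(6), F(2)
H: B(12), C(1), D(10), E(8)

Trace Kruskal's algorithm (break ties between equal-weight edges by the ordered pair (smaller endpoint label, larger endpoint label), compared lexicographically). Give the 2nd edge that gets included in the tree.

C-E

Kruskal: consider edges lightest-first.
C—H (1): add — endpoints in different components.
C—E (2): add — endpoints in different components.
F—G (2): add — endpoints in different components.
A—D (3): add — endpoints in different components.
A—F (3): add — endpoints in different components.
A—E (5): add — endpoints in different components.
E—G (6): skip — E and G already connected.
D—F (8): skip — D and F already connected.
E—H (8): skip — E and H already connected.
D—H (10): skip — D and H already connected.
B—H (12): add — endpoints in different components.
The 2nd edge added is C—E.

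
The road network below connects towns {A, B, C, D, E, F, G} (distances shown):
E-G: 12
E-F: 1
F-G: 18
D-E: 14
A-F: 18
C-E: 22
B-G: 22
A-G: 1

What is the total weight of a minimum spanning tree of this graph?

Kruskal: consider edges lightest-first.
A-G (1): add. Components now {A,G} {B} {C} {D} {E} {F}
E-F (1): add. Components now {A,G} {B} {C} {D} {E,F}
E-G (12): add. Components now {A,E,F,G} {B} {C} {D}
D-E (14): add. Components now {A,D,E,F,G} {B} {C}
A-F (18): skip — A and F already connected.
F-G (18): skip — F and G already connected.
B-G (22): add. Components now {A,B,D,E,F,G} {C}
C-E (22): add. Components now {A,B,C,D,E,F,G}
MST edges: A-G, E-F, E-G, D-E, B-G, C-E; total weight 1+1+12+14+22+22 = 72.

72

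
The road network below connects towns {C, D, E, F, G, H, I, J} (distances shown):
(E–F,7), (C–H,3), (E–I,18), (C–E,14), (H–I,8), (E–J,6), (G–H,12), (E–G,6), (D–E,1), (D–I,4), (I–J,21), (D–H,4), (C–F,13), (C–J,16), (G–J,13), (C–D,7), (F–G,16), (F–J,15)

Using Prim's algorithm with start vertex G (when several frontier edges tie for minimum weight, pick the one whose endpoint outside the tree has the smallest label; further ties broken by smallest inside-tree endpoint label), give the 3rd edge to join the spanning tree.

Prim's algorithm from G:
Step 1: cheapest edge leaving the tree is E–G (6); add E.
Step 2: cheapest edge leaving the tree is D–E (1); add D.
Step 3: cheapest edge leaving the tree is D–H (4); add H.
Step 4: cheapest edge leaving the tree is C–H (3); add C.
Step 5: cheapest edge leaving the tree is D–I (4); add I.
Step 6: cheapest edge leaving the tree is E–J (6); add J.
Step 7: cheapest edge leaving the tree is E–F (7); add F.
The 3rd edge added is D–H.

D-H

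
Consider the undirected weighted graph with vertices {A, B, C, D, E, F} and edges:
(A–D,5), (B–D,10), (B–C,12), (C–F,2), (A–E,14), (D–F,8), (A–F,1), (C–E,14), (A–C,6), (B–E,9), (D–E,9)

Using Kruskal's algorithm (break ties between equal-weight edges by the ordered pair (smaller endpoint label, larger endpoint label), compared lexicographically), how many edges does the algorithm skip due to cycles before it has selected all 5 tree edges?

2

Kruskal's algorithm — process edges by increasing weight (ties by edge label):
A–F (1): add. Components now {A,F} {B} {C} {D} {E}
C–F (2): add. Components now {A,C,F} {B} {D} {E}
A–D (5): add. Components now {A,C,D,F} {B} {E}
A–C (6): skip — A and C already connected.
D–F (8): skip — D and F already connected.
B–E (9): add. Components now {A,C,D,F} {B,E}
D–E (9): add. Components now {A,B,C,D,E,F}
Edges rejected before the tree was complete: 2.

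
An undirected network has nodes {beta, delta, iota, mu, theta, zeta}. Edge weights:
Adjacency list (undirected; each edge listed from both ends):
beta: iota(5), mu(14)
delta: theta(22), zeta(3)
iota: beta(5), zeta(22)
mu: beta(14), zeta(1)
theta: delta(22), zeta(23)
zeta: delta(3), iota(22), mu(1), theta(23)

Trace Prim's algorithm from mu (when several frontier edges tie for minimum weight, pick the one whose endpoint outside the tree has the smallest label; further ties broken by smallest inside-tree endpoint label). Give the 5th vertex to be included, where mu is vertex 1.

iota

Prim, starting at mu.
Step 1: frontier [mu-zeta 1, beta-mu 14] → take mu-zeta (1); add zeta.
Step 2: frontier [beta-mu 14, delta-zeta 3, iota-zeta 22, theta-zeta 23] → take delta-zeta (3); add delta.
Step 3: frontier [delta-theta 22, beta-mu 14, iota-zeta 22, theta-zeta 23] → take beta-mu (14); add beta.
Step 4: frontier [beta-iota 5, delta-theta 22, iota-zeta 22, theta-zeta 23] → take beta-iota (5); add iota.
Step 5: frontier [delta-theta 22, theta-zeta 23] → take delta-theta (22); add theta.
Vertex order: mu, zeta, delta, beta, iota, theta. The 5th vertex is iota.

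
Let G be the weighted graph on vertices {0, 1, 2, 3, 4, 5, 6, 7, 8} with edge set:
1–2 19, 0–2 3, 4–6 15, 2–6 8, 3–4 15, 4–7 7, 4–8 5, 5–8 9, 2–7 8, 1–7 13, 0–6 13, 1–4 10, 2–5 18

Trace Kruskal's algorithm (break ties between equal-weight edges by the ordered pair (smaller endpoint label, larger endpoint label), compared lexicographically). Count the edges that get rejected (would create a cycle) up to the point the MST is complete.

Sort edges by weight, then run Kruskal:
0–2 (3): add — endpoints in different components.
4–8 (5): add — endpoints in different components.
4–7 (7): add — endpoints in different components.
2–6 (8): add — endpoints in different components.
2–7 (8): add — endpoints in different components.
5–8 (9): add — endpoints in different components.
1–4 (10): add — endpoints in different components.
0–6 (13): skip — 0 and 6 already connected.
1–7 (13): skip — 1 and 7 already connected.
3–4 (15): add — endpoints in different components.
Edges rejected before the tree was complete: 2.

2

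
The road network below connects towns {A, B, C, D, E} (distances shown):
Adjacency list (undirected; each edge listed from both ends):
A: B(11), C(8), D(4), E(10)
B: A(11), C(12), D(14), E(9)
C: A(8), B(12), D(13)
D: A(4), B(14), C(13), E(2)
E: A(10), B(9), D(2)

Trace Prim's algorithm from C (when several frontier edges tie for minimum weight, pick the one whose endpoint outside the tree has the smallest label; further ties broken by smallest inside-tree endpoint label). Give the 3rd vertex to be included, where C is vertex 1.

Prim's algorithm from C:
Step 1: frontier [A-C 8, B-C 12, C-D 13] → take A-C (8); add A.
Step 2: frontier [A-D 4, A-E 10, A-B 11, B-C 12, C-D 13] → take A-D (4); add D.
Step 3: frontier [A-E 10, A-B 11, B-C 12, D-E 2, B-D 14] → take D-E (2); add E.
Step 4: frontier [A-B 11, B-C 12, B-D 14, B-E 9] → take B-E (9); add B.
Vertex order: C, A, D, E, B. The 3rd vertex is D.

D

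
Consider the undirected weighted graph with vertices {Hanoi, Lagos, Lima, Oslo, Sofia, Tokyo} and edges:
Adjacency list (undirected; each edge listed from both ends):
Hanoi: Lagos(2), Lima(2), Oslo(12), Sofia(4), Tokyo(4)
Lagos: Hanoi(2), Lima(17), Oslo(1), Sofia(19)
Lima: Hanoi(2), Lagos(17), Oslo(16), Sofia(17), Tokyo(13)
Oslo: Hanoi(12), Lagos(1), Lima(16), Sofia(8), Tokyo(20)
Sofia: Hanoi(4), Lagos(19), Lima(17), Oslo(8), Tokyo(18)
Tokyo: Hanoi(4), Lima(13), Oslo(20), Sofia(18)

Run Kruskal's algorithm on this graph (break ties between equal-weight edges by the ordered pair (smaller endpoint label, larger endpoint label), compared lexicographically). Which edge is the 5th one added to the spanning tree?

Hanoi-Tokyo

Kruskal's algorithm — process edges by increasing weight (ties by edge label):
Lagos Oslo (1): add. Components now {Hanoi} {Tokyo} {Lagos,Oslo} {Lima} {Sofia}
Hanoi Lagos (2): add. Components now {Hanoi,Lagos,Oslo} {Tokyo} {Lima} {Sofia}
Hanoi Lima (2): add. Components now {Hanoi,Lagos,Lima,Oslo} {Tokyo} {Sofia}
Hanoi Sofia (4): add. Components now {Hanoi,Lagos,Lima,Oslo,Sofia} {Tokyo}
Hanoi Tokyo (4): add. Components now {Hanoi,Lagos,Lima,Oslo,Sofia,Tokyo}
The 5th edge added is Hanoi Tokyo.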